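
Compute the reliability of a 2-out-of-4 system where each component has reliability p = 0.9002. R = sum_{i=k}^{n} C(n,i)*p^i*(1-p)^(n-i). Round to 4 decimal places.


k = 2, n = 4, p = 0.9002
i=2: C(4,2)=6 * 0.9002^2 * 0.0998^2 = 0.0484
i=3: C(4,3)=4 * 0.9002^3 * 0.0998^1 = 0.2912
i=4: C(4,4)=1 * 0.9002^4 * 0.0998^0 = 0.6567
R = sum of terms = 0.9963

0.9963


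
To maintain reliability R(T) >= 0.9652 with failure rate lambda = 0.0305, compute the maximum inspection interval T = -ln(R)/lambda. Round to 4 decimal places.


R_target = 0.9652
lambda = 0.0305
-ln(0.9652) = 0.0354
T = 0.0354 / 0.0305
T = 1.1613

1.1613


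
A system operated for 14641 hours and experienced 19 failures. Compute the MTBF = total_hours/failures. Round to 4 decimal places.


total_hours = 14641
failures = 19
MTBF = 14641 / 19
MTBF = 770.5789

770.5789


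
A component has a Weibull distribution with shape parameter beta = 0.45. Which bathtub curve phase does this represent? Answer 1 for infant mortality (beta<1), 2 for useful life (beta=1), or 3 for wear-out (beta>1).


beta = 0.45
Compare beta to 1:
beta < 1 => infant mortality (phase 1)
beta = 1 => useful life (phase 2)
beta > 1 => wear-out (phase 3)
Since beta = 0.45, this is infant mortality (decreasing failure rate)
Phase = 1

1


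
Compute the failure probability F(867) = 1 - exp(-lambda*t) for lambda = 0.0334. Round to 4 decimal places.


lambda = 0.0334, t = 867
lambda * t = 28.9578
exp(-28.9578) = 0.0
F(t) = 1 - 0.0
F(t) = 1.0

1.0


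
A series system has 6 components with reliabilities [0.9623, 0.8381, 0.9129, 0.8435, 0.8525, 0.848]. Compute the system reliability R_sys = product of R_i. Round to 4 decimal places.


Components: [0.9623, 0.8381, 0.9129, 0.8435, 0.8525, 0.848]
After component 1 (R=0.9623): product = 0.9623
After component 2 (R=0.8381): product = 0.8065
After component 3 (R=0.9129): product = 0.7363
After component 4 (R=0.8435): product = 0.621
After component 5 (R=0.8525): product = 0.5294
After component 6 (R=0.848): product = 0.449
R_sys = 0.449

0.449


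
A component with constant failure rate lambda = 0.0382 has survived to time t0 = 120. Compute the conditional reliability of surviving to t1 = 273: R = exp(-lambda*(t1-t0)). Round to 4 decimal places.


lambda = 0.0382
t0 = 120, t1 = 273
t1 - t0 = 153
lambda * (t1-t0) = 0.0382 * 153 = 5.8446
R = exp(-5.8446)
R = 0.0029

0.0029


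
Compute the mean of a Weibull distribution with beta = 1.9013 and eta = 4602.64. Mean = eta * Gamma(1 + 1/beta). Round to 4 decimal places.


beta = 1.9013, eta = 4602.64
1/beta = 0.526
1 + 1/beta = 1.526
Gamma(1.526) = 0.8873
Mean = 4602.64 * 0.8873
Mean = 4084.1248

4084.1248


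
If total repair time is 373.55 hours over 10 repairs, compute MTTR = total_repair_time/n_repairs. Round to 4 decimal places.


total_repair_time = 373.55
n_repairs = 10
MTTR = 373.55 / 10
MTTR = 37.355

37.355


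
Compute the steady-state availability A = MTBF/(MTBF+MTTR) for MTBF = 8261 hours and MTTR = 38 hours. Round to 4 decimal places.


MTBF = 8261
MTTR = 38
MTBF + MTTR = 8299
A = 8261 / 8299
A = 0.9954

0.9954


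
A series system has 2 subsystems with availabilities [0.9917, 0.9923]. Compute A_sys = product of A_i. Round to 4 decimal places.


Subsystems: [0.9917, 0.9923]
After subsystem 1 (A=0.9917): product = 0.9917
After subsystem 2 (A=0.9923): product = 0.9841
A_sys = 0.9841

0.9841


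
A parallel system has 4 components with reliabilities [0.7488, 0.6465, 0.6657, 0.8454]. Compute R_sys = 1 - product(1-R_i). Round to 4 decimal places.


Components: [0.7488, 0.6465, 0.6657, 0.8454]
(1 - 0.7488) = 0.2512, running product = 0.2512
(1 - 0.6465) = 0.3535, running product = 0.0888
(1 - 0.6657) = 0.3343, running product = 0.0297
(1 - 0.8454) = 0.1546, running product = 0.0046
Product of (1-R_i) = 0.0046
R_sys = 1 - 0.0046 = 0.9954

0.9954


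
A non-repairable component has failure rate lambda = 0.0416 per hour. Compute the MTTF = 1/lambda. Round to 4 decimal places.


lambda = 0.0416
MTTF = 1 / 0.0416
MTTF = 24.0385

24.0385


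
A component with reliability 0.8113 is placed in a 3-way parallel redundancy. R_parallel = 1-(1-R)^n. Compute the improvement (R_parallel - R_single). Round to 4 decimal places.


R_single = 0.8113, n = 3
1 - R_single = 0.1887
(1 - R_single)^n = 0.1887^3 = 0.0067
R_parallel = 1 - 0.0067 = 0.9933
Improvement = 0.9933 - 0.8113
Improvement = 0.182

0.182


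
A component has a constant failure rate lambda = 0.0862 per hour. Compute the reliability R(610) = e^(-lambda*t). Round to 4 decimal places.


lambda = 0.0862
t = 610
lambda * t = 52.582
R(t) = e^(-52.582)
R(t) = 0.0

0.0


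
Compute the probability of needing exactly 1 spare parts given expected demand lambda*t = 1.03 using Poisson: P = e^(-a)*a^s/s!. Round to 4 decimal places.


a = 1.03, s = 1
e^(-a) = e^(-1.03) = 0.357
a^s = 1.03^1 = 1.03
s! = 1
P = 0.357 * 1.03 / 1
P = 0.3677

0.3677


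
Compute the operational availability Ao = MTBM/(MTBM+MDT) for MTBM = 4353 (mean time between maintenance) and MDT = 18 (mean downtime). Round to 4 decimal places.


MTBM = 4353
MDT = 18
MTBM + MDT = 4371
Ao = 4353 / 4371
Ao = 0.9959

0.9959


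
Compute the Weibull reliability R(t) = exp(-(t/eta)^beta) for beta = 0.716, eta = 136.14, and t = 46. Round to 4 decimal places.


beta = 0.716, eta = 136.14, t = 46
t/eta = 46 / 136.14 = 0.3379
(t/eta)^beta = 0.3379^0.716 = 0.4598
R(t) = exp(-0.4598)
R(t) = 0.6314

0.6314


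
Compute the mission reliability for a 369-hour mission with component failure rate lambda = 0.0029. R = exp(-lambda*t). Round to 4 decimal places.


lambda = 0.0029
mission_time = 369
lambda * t = 0.0029 * 369 = 1.0701
R = exp(-1.0701)
R = 0.343

0.343


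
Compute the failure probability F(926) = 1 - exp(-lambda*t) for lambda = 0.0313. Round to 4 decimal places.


lambda = 0.0313, t = 926
lambda * t = 28.9838
exp(-28.9838) = 0.0
F(t) = 1 - 0.0
F(t) = 1.0

1.0


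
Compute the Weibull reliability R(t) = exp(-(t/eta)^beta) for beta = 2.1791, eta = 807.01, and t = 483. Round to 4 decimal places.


beta = 2.1791, eta = 807.01, t = 483
t/eta = 483 / 807.01 = 0.5985
(t/eta)^beta = 0.5985^2.1791 = 0.3267
R(t) = exp(-0.3267)
R(t) = 0.7213

0.7213


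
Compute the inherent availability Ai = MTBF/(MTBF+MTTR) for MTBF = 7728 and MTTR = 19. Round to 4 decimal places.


MTBF = 7728
MTTR = 19
MTBF + MTTR = 7747
Ai = 7728 / 7747
Ai = 0.9975

0.9975


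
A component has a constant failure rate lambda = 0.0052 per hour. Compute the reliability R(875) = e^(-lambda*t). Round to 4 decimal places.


lambda = 0.0052
t = 875
lambda * t = 4.55
R(t) = e^(-4.55)
R(t) = 0.0106

0.0106


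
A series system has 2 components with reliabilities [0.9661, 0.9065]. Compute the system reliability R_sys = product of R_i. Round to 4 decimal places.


Components: [0.9661, 0.9065]
After component 1 (R=0.9661): product = 0.9661
After component 2 (R=0.9065): product = 0.8758
R_sys = 0.8758

0.8758


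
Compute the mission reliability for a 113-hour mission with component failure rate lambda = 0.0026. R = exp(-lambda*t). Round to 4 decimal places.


lambda = 0.0026
mission_time = 113
lambda * t = 0.0026 * 113 = 0.2938
R = exp(-0.2938)
R = 0.7454

0.7454


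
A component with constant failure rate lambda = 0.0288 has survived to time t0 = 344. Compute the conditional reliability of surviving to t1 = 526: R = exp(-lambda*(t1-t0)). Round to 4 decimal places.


lambda = 0.0288
t0 = 344, t1 = 526
t1 - t0 = 182
lambda * (t1-t0) = 0.0288 * 182 = 5.2416
R = exp(-5.2416)
R = 0.0053

0.0053


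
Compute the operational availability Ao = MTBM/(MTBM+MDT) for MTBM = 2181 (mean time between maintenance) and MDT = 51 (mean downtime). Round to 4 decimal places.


MTBM = 2181
MDT = 51
MTBM + MDT = 2232
Ao = 2181 / 2232
Ao = 0.9772

0.9772


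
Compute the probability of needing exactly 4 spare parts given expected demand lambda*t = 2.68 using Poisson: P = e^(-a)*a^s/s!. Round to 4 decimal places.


a = 2.68, s = 4
e^(-a) = e^(-2.68) = 0.0686
a^s = 2.68^4 = 51.5869
s! = 24
P = 0.0686 * 51.5869 / 24
P = 0.1474

0.1474


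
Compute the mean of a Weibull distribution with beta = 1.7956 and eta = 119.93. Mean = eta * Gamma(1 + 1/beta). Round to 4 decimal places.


beta = 1.7956, eta = 119.93
1/beta = 0.5569
1 + 1/beta = 1.5569
Gamma(1.5569) = 0.8894
Mean = 119.93 * 0.8894
Mean = 106.6649

106.6649


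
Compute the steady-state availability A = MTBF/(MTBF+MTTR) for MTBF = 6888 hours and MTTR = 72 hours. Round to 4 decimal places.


MTBF = 6888
MTTR = 72
MTBF + MTTR = 6960
A = 6888 / 6960
A = 0.9897

0.9897


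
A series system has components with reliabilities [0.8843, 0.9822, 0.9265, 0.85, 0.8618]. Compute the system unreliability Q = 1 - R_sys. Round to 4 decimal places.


Components: [0.8843, 0.9822, 0.9265, 0.85, 0.8618]
After component 1: product = 0.8843
After component 2: product = 0.8686
After component 3: product = 0.8047
After component 4: product = 0.684
After component 5: product = 0.5895
R_sys = 0.5895
Q = 1 - 0.5895 = 0.4105

0.4105


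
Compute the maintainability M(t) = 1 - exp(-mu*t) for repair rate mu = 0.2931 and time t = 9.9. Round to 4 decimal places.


mu = 0.2931, t = 9.9
mu * t = 0.2931 * 9.9 = 2.9017
exp(-2.9017) = 0.0549
M(t) = 1 - 0.0549
M(t) = 0.9451

0.9451


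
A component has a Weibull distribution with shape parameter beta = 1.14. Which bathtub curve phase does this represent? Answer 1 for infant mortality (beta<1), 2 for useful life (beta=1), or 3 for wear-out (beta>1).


beta = 1.14
Compare beta to 1:
beta < 1 => infant mortality (phase 1)
beta = 1 => useful life (phase 2)
beta > 1 => wear-out (phase 3)
Since beta = 1.14, this is wear-out (increasing failure rate)
Phase = 3

3


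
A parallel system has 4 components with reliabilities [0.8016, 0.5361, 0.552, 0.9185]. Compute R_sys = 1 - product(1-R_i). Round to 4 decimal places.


Components: [0.8016, 0.5361, 0.552, 0.9185]
(1 - 0.8016) = 0.1984, running product = 0.1984
(1 - 0.5361) = 0.4639, running product = 0.092
(1 - 0.552) = 0.448, running product = 0.0412
(1 - 0.9185) = 0.0815, running product = 0.0034
Product of (1-R_i) = 0.0034
R_sys = 1 - 0.0034 = 0.9966

0.9966


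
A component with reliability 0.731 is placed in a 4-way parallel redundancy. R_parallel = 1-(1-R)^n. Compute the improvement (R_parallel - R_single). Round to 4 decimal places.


R_single = 0.731, n = 4
1 - R_single = 0.269
(1 - R_single)^n = 0.269^4 = 0.0052
R_parallel = 1 - 0.0052 = 0.9948
Improvement = 0.9948 - 0.731
Improvement = 0.2638

0.2638


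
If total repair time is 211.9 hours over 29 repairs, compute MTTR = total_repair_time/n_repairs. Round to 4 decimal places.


total_repair_time = 211.9
n_repairs = 29
MTTR = 211.9 / 29
MTTR = 7.3069

7.3069


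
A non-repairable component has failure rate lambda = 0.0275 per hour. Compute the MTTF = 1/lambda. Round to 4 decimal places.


lambda = 0.0275
MTTF = 1 / 0.0275
MTTF = 36.3636

36.3636


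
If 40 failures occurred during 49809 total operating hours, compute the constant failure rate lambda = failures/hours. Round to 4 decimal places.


failures = 40
total_hours = 49809
lambda = 40 / 49809
lambda = 0.0008

0.0008


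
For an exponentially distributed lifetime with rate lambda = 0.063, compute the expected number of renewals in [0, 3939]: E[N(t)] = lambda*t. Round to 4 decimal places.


lambda = 0.063
t = 3939
E[N(t)] = lambda * t
E[N(t)] = 0.063 * 3939
E[N(t)] = 248.157

248.157


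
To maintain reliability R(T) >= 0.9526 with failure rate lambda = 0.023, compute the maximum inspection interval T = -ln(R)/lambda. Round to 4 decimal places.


R_target = 0.9526
lambda = 0.023
-ln(0.9526) = 0.0486
T = 0.0486 / 0.023
T = 2.1113

2.1113


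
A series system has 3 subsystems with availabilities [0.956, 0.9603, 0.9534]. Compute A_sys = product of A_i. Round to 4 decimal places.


Subsystems: [0.956, 0.9603, 0.9534]
After subsystem 1 (A=0.956): product = 0.956
After subsystem 2 (A=0.9603): product = 0.918
After subsystem 3 (A=0.9534): product = 0.8753
A_sys = 0.8753

0.8753


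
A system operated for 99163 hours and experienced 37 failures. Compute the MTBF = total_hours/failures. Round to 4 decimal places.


total_hours = 99163
failures = 37
MTBF = 99163 / 37
MTBF = 2680.0811

2680.0811


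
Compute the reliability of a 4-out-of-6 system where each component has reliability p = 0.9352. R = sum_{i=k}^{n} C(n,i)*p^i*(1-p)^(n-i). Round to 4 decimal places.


k = 4, n = 6, p = 0.9352
i=4: C(6,4)=15 * 0.9352^4 * 0.0648^2 = 0.0482
i=5: C(6,5)=6 * 0.9352^5 * 0.0648^1 = 0.2781
i=6: C(6,6)=1 * 0.9352^6 * 0.0648^0 = 0.669
R = sum of terms = 0.9953

0.9953


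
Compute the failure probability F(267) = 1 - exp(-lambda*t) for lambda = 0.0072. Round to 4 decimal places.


lambda = 0.0072, t = 267
lambda * t = 1.9224
exp(-1.9224) = 0.1463
F(t) = 1 - 0.1463
F(t) = 0.8537

0.8537


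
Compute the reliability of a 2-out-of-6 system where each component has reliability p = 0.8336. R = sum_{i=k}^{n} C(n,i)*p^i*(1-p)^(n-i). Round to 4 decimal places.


k = 2, n = 6, p = 0.8336
i=2: C(6,2)=15 * 0.8336^2 * 0.1664^4 = 0.008
i=3: C(6,3)=20 * 0.8336^3 * 0.1664^3 = 0.0534
i=4: C(6,4)=15 * 0.8336^4 * 0.1664^2 = 0.2006
i=5: C(6,5)=6 * 0.8336^5 * 0.1664^1 = 0.4019
i=6: C(6,6)=1 * 0.8336^6 * 0.1664^0 = 0.3355
R = sum of terms = 0.9993

0.9993


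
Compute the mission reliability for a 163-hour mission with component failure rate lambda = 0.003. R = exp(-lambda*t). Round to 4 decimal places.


lambda = 0.003
mission_time = 163
lambda * t = 0.003 * 163 = 0.489
R = exp(-0.489)
R = 0.6132

0.6132


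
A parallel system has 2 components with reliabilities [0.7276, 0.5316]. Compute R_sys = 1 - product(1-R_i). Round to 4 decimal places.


Components: [0.7276, 0.5316]
(1 - 0.7276) = 0.2724, running product = 0.2724
(1 - 0.5316) = 0.4684, running product = 0.1276
Product of (1-R_i) = 0.1276
R_sys = 1 - 0.1276 = 0.8724

0.8724


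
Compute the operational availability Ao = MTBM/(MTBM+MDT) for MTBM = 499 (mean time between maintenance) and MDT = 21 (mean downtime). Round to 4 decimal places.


MTBM = 499
MDT = 21
MTBM + MDT = 520
Ao = 499 / 520
Ao = 0.9596

0.9596


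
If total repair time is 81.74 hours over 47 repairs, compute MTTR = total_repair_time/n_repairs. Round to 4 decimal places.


total_repair_time = 81.74
n_repairs = 47
MTTR = 81.74 / 47
MTTR = 1.7391

1.7391


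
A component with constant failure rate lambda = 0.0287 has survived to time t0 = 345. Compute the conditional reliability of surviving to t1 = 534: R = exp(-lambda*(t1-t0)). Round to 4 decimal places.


lambda = 0.0287
t0 = 345, t1 = 534
t1 - t0 = 189
lambda * (t1-t0) = 0.0287 * 189 = 5.4243
R = exp(-5.4243)
R = 0.0044

0.0044


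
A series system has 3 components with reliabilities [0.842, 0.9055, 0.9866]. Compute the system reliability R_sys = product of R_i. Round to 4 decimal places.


Components: [0.842, 0.9055, 0.9866]
After component 1 (R=0.842): product = 0.842
After component 2 (R=0.9055): product = 0.7624
After component 3 (R=0.9866): product = 0.7522
R_sys = 0.7522

0.7522


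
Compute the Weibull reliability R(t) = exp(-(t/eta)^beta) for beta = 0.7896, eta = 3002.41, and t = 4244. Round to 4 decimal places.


beta = 0.7896, eta = 3002.41, t = 4244
t/eta = 4244 / 3002.41 = 1.4135
(t/eta)^beta = 1.4135^0.7896 = 1.3143
R(t) = exp(-1.3143)
R(t) = 0.2687

0.2687


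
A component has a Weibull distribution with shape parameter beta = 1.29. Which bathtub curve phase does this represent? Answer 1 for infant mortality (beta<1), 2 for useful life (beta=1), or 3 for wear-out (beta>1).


beta = 1.29
Compare beta to 1:
beta < 1 => infant mortality (phase 1)
beta = 1 => useful life (phase 2)
beta > 1 => wear-out (phase 3)
Since beta = 1.29, this is wear-out (increasing failure rate)
Phase = 3

3


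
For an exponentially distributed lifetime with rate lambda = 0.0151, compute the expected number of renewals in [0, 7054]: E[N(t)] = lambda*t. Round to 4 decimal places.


lambda = 0.0151
t = 7054
E[N(t)] = lambda * t
E[N(t)] = 0.0151 * 7054
E[N(t)] = 106.5154

106.5154


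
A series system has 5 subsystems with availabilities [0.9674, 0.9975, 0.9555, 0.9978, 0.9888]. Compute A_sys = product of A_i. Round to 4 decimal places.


Subsystems: [0.9674, 0.9975, 0.9555, 0.9978, 0.9888]
After subsystem 1 (A=0.9674): product = 0.9674
After subsystem 2 (A=0.9975): product = 0.965
After subsystem 3 (A=0.9555): product = 0.922
After subsystem 4 (A=0.9978): product = 0.92
After subsystem 5 (A=0.9888): product = 0.9097
A_sys = 0.9097

0.9097


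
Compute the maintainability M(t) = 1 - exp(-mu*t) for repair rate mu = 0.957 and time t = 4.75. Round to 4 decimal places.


mu = 0.957, t = 4.75
mu * t = 0.957 * 4.75 = 4.5457
exp(-4.5457) = 0.0106
M(t) = 1 - 0.0106
M(t) = 0.9894

0.9894


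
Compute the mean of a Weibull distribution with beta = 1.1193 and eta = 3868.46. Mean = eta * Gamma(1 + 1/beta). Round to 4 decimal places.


beta = 1.1193, eta = 3868.46
1/beta = 0.8934
1 + 1/beta = 1.8934
Gamma(1.8934) = 0.9595
Mean = 3868.46 * 0.9595
Mean = 3711.8926

3711.8926


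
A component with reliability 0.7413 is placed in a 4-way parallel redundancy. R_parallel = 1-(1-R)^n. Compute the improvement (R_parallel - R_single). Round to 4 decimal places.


R_single = 0.7413, n = 4
1 - R_single = 0.2587
(1 - R_single)^n = 0.2587^4 = 0.0045
R_parallel = 1 - 0.0045 = 0.9955
Improvement = 0.9955 - 0.7413
Improvement = 0.2542

0.2542


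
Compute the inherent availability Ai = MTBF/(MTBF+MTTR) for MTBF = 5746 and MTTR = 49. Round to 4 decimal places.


MTBF = 5746
MTTR = 49
MTBF + MTTR = 5795
Ai = 5746 / 5795
Ai = 0.9915

0.9915


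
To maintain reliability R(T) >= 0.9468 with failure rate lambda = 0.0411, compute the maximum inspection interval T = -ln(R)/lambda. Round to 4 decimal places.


R_target = 0.9468
lambda = 0.0411
-ln(0.9468) = 0.0547
T = 0.0547 / 0.0411
T = 1.3301

1.3301


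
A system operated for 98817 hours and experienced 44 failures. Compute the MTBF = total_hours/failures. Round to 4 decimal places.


total_hours = 98817
failures = 44
MTBF = 98817 / 44
MTBF = 2245.8409

2245.8409


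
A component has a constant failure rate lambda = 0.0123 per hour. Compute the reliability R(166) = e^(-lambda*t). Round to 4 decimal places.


lambda = 0.0123
t = 166
lambda * t = 2.0418
R(t) = e^(-2.0418)
R(t) = 0.1298

0.1298


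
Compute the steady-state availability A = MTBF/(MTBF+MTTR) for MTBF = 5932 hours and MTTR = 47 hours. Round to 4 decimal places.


MTBF = 5932
MTTR = 47
MTBF + MTTR = 5979
A = 5932 / 5979
A = 0.9921

0.9921


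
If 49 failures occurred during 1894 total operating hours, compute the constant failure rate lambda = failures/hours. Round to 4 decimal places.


failures = 49
total_hours = 1894
lambda = 49 / 1894
lambda = 0.0259

0.0259


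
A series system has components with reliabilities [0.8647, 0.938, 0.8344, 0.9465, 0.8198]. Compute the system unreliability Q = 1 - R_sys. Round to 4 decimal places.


Components: [0.8647, 0.938, 0.8344, 0.9465, 0.8198]
After component 1: product = 0.8647
After component 2: product = 0.8111
After component 3: product = 0.6768
After component 4: product = 0.6406
After component 5: product = 0.5251
R_sys = 0.5251
Q = 1 - 0.5251 = 0.4749

0.4749


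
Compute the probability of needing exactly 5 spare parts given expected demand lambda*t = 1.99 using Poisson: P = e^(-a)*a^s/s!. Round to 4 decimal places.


a = 1.99, s = 5
e^(-a) = e^(-1.99) = 0.1367
a^s = 1.99^5 = 31.208
s! = 120
P = 0.1367 * 31.208 / 120
P = 0.0355

0.0355


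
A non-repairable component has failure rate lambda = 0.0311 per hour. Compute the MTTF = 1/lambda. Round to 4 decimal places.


lambda = 0.0311
MTTF = 1 / 0.0311
MTTF = 32.1543

32.1543


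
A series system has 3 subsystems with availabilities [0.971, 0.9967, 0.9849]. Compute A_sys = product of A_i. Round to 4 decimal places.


Subsystems: [0.971, 0.9967, 0.9849]
After subsystem 1 (A=0.971): product = 0.971
After subsystem 2 (A=0.9967): product = 0.9678
After subsystem 3 (A=0.9849): product = 0.9532
A_sys = 0.9532

0.9532


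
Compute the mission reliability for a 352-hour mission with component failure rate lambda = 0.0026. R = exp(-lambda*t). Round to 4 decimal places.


lambda = 0.0026
mission_time = 352
lambda * t = 0.0026 * 352 = 0.9152
R = exp(-0.9152)
R = 0.4004

0.4004


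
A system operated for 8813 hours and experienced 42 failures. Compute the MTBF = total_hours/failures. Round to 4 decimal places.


total_hours = 8813
failures = 42
MTBF = 8813 / 42
MTBF = 209.8333

209.8333


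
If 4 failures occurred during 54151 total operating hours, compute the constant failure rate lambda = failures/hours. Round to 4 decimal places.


failures = 4
total_hours = 54151
lambda = 4 / 54151
lambda = 0.0001

0.0001


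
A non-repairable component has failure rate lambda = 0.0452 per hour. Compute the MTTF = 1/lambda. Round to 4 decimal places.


lambda = 0.0452
MTTF = 1 / 0.0452
MTTF = 22.1239

22.1239


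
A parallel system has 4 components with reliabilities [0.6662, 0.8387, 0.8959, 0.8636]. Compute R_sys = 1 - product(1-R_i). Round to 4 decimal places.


Components: [0.6662, 0.8387, 0.8959, 0.8636]
(1 - 0.6662) = 0.3338, running product = 0.3338
(1 - 0.8387) = 0.1613, running product = 0.0538
(1 - 0.8959) = 0.1041, running product = 0.0056
(1 - 0.8636) = 0.1364, running product = 0.0008
Product of (1-R_i) = 0.0008
R_sys = 1 - 0.0008 = 0.9992

0.9992


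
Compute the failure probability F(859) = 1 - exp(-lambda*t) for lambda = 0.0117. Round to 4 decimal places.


lambda = 0.0117, t = 859
lambda * t = 10.0503
exp(-10.0503) = 0.0
F(t) = 1 - 0.0
F(t) = 1.0

1.0


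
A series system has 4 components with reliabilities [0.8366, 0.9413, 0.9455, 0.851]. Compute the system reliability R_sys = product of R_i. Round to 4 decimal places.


Components: [0.8366, 0.9413, 0.9455, 0.851]
After component 1 (R=0.8366): product = 0.8366
After component 2 (R=0.9413): product = 0.7875
After component 3 (R=0.9455): product = 0.7446
After component 4 (R=0.851): product = 0.6336
R_sys = 0.6336

0.6336


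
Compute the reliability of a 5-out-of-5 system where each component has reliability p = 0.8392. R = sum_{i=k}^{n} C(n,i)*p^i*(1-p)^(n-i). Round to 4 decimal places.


k = 5, n = 5, p = 0.8392
i=5: C(5,5)=1 * 0.8392^5 * 0.1608^0 = 0.4162
R = sum of terms = 0.4162

0.4162


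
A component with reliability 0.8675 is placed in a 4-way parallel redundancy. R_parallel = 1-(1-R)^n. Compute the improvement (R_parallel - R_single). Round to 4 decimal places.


R_single = 0.8675, n = 4
1 - R_single = 0.1325
(1 - R_single)^n = 0.1325^4 = 0.0003
R_parallel = 1 - 0.0003 = 0.9997
Improvement = 0.9997 - 0.8675
Improvement = 0.1322

0.1322


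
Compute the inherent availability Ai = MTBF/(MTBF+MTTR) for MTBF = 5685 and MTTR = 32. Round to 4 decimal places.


MTBF = 5685
MTTR = 32
MTBF + MTTR = 5717
Ai = 5685 / 5717
Ai = 0.9944

0.9944


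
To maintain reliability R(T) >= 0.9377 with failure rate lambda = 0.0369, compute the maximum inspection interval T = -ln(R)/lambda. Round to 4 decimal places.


R_target = 0.9377
lambda = 0.0369
-ln(0.9377) = 0.0643
T = 0.0643 / 0.0369
T = 1.7432

1.7432


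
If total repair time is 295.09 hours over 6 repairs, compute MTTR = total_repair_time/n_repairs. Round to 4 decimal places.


total_repair_time = 295.09
n_repairs = 6
MTTR = 295.09 / 6
MTTR = 49.1817

49.1817


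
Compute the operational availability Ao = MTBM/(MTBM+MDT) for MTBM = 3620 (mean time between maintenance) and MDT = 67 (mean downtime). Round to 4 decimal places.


MTBM = 3620
MDT = 67
MTBM + MDT = 3687
Ao = 3620 / 3687
Ao = 0.9818

0.9818


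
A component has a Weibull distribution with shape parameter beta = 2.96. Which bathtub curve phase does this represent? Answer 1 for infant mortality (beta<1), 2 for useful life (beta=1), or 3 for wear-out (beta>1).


beta = 2.96
Compare beta to 1:
beta < 1 => infant mortality (phase 1)
beta = 1 => useful life (phase 2)
beta > 1 => wear-out (phase 3)
Since beta = 2.96, this is wear-out (increasing failure rate)
Phase = 3

3


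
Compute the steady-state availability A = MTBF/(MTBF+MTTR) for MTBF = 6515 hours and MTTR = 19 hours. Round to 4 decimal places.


MTBF = 6515
MTTR = 19
MTBF + MTTR = 6534
A = 6515 / 6534
A = 0.9971

0.9971


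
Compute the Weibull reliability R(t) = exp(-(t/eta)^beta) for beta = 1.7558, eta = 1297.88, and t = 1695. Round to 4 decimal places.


beta = 1.7558, eta = 1297.88, t = 1695
t/eta = 1695 / 1297.88 = 1.306
(t/eta)^beta = 1.306^1.7558 = 1.5979
R(t) = exp(-1.5979)
R(t) = 0.2023

0.2023


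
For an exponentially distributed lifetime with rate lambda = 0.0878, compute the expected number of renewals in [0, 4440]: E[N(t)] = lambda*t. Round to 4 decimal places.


lambda = 0.0878
t = 4440
E[N(t)] = lambda * t
E[N(t)] = 0.0878 * 4440
E[N(t)] = 389.832

389.832


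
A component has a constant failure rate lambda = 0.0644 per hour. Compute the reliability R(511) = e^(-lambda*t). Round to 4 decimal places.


lambda = 0.0644
t = 511
lambda * t = 32.9084
R(t) = e^(-32.9084)
R(t) = 0.0

0.0


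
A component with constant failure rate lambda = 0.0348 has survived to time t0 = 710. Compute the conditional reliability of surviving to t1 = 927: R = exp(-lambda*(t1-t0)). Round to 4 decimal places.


lambda = 0.0348
t0 = 710, t1 = 927
t1 - t0 = 217
lambda * (t1-t0) = 0.0348 * 217 = 7.5516
R = exp(-7.5516)
R = 0.0005

0.0005


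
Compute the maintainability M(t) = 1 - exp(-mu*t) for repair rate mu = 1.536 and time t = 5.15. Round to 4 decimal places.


mu = 1.536, t = 5.15
mu * t = 1.536 * 5.15 = 7.9104
exp(-7.9104) = 0.0004
M(t) = 1 - 0.0004
M(t) = 0.9996

0.9996


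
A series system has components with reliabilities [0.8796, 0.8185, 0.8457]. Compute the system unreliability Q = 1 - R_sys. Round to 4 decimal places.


Components: [0.8796, 0.8185, 0.8457]
After component 1: product = 0.8796
After component 2: product = 0.72
After component 3: product = 0.6089
R_sys = 0.6089
Q = 1 - 0.6089 = 0.3911

0.3911


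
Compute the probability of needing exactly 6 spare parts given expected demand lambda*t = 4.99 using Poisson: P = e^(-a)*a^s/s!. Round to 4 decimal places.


a = 4.99, s = 6
e^(-a) = e^(-4.99) = 0.0068
a^s = 4.99^6 = 15438.435
s! = 720
P = 0.0068 * 15438.435 / 720
P = 0.1459

0.1459


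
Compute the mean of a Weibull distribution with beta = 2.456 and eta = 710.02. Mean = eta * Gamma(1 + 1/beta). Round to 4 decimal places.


beta = 2.456, eta = 710.02
1/beta = 0.4072
1 + 1/beta = 1.4072
Gamma(1.4072) = 0.8869
Mean = 710.02 * 0.8869
Mean = 629.7145

629.7145


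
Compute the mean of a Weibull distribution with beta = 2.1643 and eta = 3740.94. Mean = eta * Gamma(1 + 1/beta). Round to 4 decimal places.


beta = 2.1643, eta = 3740.94
1/beta = 0.462
1 + 1/beta = 1.462
Gamma(1.462) = 0.8856
Mean = 3740.94 * 0.8856
Mean = 3312.9887

3312.9887


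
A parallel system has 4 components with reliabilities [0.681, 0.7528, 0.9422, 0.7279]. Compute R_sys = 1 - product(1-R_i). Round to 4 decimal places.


Components: [0.681, 0.7528, 0.9422, 0.7279]
(1 - 0.681) = 0.319, running product = 0.319
(1 - 0.7528) = 0.2472, running product = 0.0789
(1 - 0.9422) = 0.0578, running product = 0.0046
(1 - 0.7279) = 0.2721, running product = 0.0012
Product of (1-R_i) = 0.0012
R_sys = 1 - 0.0012 = 0.9988

0.9988


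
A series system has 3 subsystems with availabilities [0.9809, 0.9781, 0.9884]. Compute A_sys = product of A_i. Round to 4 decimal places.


Subsystems: [0.9809, 0.9781, 0.9884]
After subsystem 1 (A=0.9809): product = 0.9809
After subsystem 2 (A=0.9781): product = 0.9594
After subsystem 3 (A=0.9884): product = 0.9483
A_sys = 0.9483

0.9483


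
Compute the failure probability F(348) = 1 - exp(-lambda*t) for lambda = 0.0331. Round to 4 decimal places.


lambda = 0.0331, t = 348
lambda * t = 11.5188
exp(-11.5188) = 0.0
F(t) = 1 - 0.0
F(t) = 1.0

1.0


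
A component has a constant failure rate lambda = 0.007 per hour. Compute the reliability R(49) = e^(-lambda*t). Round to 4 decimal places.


lambda = 0.007
t = 49
lambda * t = 0.343
R(t) = e^(-0.343)
R(t) = 0.7096

0.7096


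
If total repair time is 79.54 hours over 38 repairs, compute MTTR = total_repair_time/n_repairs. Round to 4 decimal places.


total_repair_time = 79.54
n_repairs = 38
MTTR = 79.54 / 38
MTTR = 2.0932

2.0932


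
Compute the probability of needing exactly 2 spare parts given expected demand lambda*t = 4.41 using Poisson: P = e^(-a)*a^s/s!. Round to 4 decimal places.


a = 4.41, s = 2
e^(-a) = e^(-4.41) = 0.0122
a^s = 4.41^2 = 19.4481
s! = 2
P = 0.0122 * 19.4481 / 2
P = 0.1182

0.1182


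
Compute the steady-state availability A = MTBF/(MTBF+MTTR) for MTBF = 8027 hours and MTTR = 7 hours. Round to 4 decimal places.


MTBF = 8027
MTTR = 7
MTBF + MTTR = 8034
A = 8027 / 8034
A = 0.9991

0.9991


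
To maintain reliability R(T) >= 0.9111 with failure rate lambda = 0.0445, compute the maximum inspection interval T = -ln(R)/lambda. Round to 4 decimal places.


R_target = 0.9111
lambda = 0.0445
-ln(0.9111) = 0.0931
T = 0.0931 / 0.0445
T = 2.0922

2.0922


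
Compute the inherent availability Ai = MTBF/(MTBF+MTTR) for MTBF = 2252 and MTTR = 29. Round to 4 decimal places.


MTBF = 2252
MTTR = 29
MTBF + MTTR = 2281
Ai = 2252 / 2281
Ai = 0.9873

0.9873


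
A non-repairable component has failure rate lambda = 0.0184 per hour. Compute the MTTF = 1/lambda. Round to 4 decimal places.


lambda = 0.0184
MTTF = 1 / 0.0184
MTTF = 54.3478

54.3478


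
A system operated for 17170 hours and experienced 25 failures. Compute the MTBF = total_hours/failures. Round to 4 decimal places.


total_hours = 17170
failures = 25
MTBF = 17170 / 25
MTBF = 686.8

686.8


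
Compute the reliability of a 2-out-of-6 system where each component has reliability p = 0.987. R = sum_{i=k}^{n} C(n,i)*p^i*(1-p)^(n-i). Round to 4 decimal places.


k = 2, n = 6, p = 0.987
i=2: C(6,2)=15 * 0.987^2 * 0.013^4 = 0.0
i=3: C(6,3)=20 * 0.987^3 * 0.013^3 = 0.0
i=4: C(6,4)=15 * 0.987^4 * 0.013^2 = 0.0024
i=5: C(6,5)=6 * 0.987^5 * 0.013^1 = 0.0731
i=6: C(6,6)=1 * 0.987^6 * 0.013^0 = 0.9245
R = sum of terms = 1.0

1.0


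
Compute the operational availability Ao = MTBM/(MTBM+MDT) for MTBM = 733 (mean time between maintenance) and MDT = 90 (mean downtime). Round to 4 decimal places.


MTBM = 733
MDT = 90
MTBM + MDT = 823
Ao = 733 / 823
Ao = 0.8906

0.8906


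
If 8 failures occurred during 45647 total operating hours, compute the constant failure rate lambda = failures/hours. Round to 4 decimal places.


failures = 8
total_hours = 45647
lambda = 8 / 45647
lambda = 0.0002

0.0002


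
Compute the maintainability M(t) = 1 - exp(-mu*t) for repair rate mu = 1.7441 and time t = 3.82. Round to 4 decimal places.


mu = 1.7441, t = 3.82
mu * t = 1.7441 * 3.82 = 6.6625
exp(-6.6625) = 0.0013
M(t) = 1 - 0.0013
M(t) = 0.9987

0.9987


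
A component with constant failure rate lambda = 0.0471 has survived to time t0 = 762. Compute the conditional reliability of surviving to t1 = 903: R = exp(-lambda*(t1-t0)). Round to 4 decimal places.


lambda = 0.0471
t0 = 762, t1 = 903
t1 - t0 = 141
lambda * (t1-t0) = 0.0471 * 141 = 6.6411
R = exp(-6.6411)
R = 0.0013

0.0013


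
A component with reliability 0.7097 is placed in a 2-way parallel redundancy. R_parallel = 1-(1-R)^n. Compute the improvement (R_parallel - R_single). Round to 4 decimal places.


R_single = 0.7097, n = 2
1 - R_single = 0.2903
(1 - R_single)^n = 0.2903^2 = 0.0843
R_parallel = 1 - 0.0843 = 0.9157
Improvement = 0.9157 - 0.7097
Improvement = 0.206

0.206


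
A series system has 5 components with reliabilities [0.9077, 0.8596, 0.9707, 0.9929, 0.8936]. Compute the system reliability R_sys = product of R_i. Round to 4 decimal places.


Components: [0.9077, 0.8596, 0.9707, 0.9929, 0.8936]
After component 1 (R=0.9077): product = 0.9077
After component 2 (R=0.8596): product = 0.7803
After component 3 (R=0.9707): product = 0.7574
After component 4 (R=0.9929): product = 0.752
After component 5 (R=0.8936): product = 0.672
R_sys = 0.672

0.672


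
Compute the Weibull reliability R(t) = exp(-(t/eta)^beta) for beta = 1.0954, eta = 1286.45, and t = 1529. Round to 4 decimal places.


beta = 1.0954, eta = 1286.45, t = 1529
t/eta = 1529 / 1286.45 = 1.1885
(t/eta)^beta = 1.1885^1.0954 = 1.2083
R(t) = exp(-1.2083)
R(t) = 0.2987

0.2987


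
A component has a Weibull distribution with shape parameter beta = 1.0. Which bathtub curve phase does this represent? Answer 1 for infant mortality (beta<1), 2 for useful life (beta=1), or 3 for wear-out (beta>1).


beta = 1.0
Compare beta to 1:
beta < 1 => infant mortality (phase 1)
beta = 1 => useful life (phase 2)
beta > 1 => wear-out (phase 3)
Since beta = 1.0, this is useful life (constant failure rate)
Phase = 2

2


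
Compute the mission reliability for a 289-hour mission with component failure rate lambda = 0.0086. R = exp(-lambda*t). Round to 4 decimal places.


lambda = 0.0086
mission_time = 289
lambda * t = 0.0086 * 289 = 2.4854
R = exp(-2.4854)
R = 0.0833

0.0833


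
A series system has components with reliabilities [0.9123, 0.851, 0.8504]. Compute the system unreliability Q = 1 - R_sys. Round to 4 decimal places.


Components: [0.9123, 0.851, 0.8504]
After component 1: product = 0.9123
After component 2: product = 0.7764
After component 3: product = 0.6602
R_sys = 0.6602
Q = 1 - 0.6602 = 0.3398

0.3398


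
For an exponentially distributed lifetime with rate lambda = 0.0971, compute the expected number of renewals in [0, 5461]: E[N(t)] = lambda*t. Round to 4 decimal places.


lambda = 0.0971
t = 5461
E[N(t)] = lambda * t
E[N(t)] = 0.0971 * 5461
E[N(t)] = 530.2631

530.2631


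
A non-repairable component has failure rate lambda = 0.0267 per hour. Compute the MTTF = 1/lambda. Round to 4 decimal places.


lambda = 0.0267
MTTF = 1 / 0.0267
MTTF = 37.4532

37.4532


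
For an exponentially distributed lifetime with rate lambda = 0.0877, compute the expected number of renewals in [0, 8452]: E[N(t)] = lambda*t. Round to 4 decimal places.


lambda = 0.0877
t = 8452
E[N(t)] = lambda * t
E[N(t)] = 0.0877 * 8452
E[N(t)] = 741.2404

741.2404


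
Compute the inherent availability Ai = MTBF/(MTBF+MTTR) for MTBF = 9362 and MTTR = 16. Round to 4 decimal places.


MTBF = 9362
MTTR = 16
MTBF + MTTR = 9378
Ai = 9362 / 9378
Ai = 0.9983

0.9983


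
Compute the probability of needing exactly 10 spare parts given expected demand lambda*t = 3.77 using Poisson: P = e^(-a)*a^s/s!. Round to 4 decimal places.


a = 3.77, s = 10
e^(-a) = e^(-3.77) = 0.0231
a^s = 3.77^10 = 579980.6469
s! = 3628800
P = 0.0231 * 579980.6469 / 3628800
P = 0.0037

0.0037


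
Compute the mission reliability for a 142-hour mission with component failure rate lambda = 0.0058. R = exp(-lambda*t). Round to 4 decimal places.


lambda = 0.0058
mission_time = 142
lambda * t = 0.0058 * 142 = 0.8236
R = exp(-0.8236)
R = 0.4388

0.4388


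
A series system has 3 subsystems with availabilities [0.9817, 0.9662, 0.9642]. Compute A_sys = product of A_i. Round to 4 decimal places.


Subsystems: [0.9817, 0.9662, 0.9642]
After subsystem 1 (A=0.9817): product = 0.9817
After subsystem 2 (A=0.9662): product = 0.9485
After subsystem 3 (A=0.9642): product = 0.9146
A_sys = 0.9146

0.9146


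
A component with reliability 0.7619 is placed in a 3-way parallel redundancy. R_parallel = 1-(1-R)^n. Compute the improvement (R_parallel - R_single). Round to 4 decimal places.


R_single = 0.7619, n = 3
1 - R_single = 0.2381
(1 - R_single)^n = 0.2381^3 = 0.0135
R_parallel = 1 - 0.0135 = 0.9865
Improvement = 0.9865 - 0.7619
Improvement = 0.2246

0.2246


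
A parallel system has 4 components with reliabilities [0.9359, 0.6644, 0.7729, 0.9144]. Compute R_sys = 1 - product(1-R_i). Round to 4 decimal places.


Components: [0.9359, 0.6644, 0.7729, 0.9144]
(1 - 0.9359) = 0.0641, running product = 0.0641
(1 - 0.6644) = 0.3356, running product = 0.0215
(1 - 0.7729) = 0.2271, running product = 0.0049
(1 - 0.9144) = 0.0856, running product = 0.0004
Product of (1-R_i) = 0.0004
R_sys = 1 - 0.0004 = 0.9996

0.9996


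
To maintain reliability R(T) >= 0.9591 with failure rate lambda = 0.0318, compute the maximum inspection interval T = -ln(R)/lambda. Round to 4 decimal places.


R_target = 0.9591
lambda = 0.0318
-ln(0.9591) = 0.0418
T = 0.0418 / 0.0318
T = 1.3132

1.3132


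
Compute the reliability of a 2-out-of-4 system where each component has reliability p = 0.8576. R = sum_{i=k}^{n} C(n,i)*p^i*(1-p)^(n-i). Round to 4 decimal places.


k = 2, n = 4, p = 0.8576
i=2: C(4,2)=6 * 0.8576^2 * 0.1424^2 = 0.0895
i=3: C(4,3)=4 * 0.8576^3 * 0.1424^1 = 0.3593
i=4: C(4,4)=1 * 0.8576^4 * 0.1424^0 = 0.5409
R = sum of terms = 0.9897

0.9897


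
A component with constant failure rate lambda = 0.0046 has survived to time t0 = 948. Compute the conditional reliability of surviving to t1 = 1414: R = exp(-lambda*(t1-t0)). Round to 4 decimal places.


lambda = 0.0046
t0 = 948, t1 = 1414
t1 - t0 = 466
lambda * (t1-t0) = 0.0046 * 466 = 2.1436
R = exp(-2.1436)
R = 0.1172

0.1172


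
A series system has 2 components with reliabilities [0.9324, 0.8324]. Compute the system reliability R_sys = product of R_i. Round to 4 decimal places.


Components: [0.9324, 0.8324]
After component 1 (R=0.9324): product = 0.9324
After component 2 (R=0.8324): product = 0.7761
R_sys = 0.7761

0.7761


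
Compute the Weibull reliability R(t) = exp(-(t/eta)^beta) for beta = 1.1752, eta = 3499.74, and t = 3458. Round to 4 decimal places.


beta = 1.1752, eta = 3499.74, t = 3458
t/eta = 3458 / 3499.74 = 0.9881
(t/eta)^beta = 0.9881^1.1752 = 0.986
R(t) = exp(-0.986)
R(t) = 0.3731

0.3731


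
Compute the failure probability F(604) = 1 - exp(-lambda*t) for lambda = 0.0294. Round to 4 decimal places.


lambda = 0.0294, t = 604
lambda * t = 17.7576
exp(-17.7576) = 0.0
F(t) = 1 - 0.0
F(t) = 1.0

1.0


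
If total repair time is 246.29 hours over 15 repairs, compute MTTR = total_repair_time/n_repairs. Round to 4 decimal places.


total_repair_time = 246.29
n_repairs = 15
MTTR = 246.29 / 15
MTTR = 16.4193

16.4193


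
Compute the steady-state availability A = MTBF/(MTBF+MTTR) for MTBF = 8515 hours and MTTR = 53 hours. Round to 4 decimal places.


MTBF = 8515
MTTR = 53
MTBF + MTTR = 8568
A = 8515 / 8568
A = 0.9938

0.9938


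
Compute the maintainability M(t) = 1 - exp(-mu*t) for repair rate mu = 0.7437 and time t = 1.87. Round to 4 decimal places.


mu = 0.7437, t = 1.87
mu * t = 0.7437 * 1.87 = 1.3907
exp(-1.3907) = 0.2489
M(t) = 1 - 0.2489
M(t) = 0.7511

0.7511


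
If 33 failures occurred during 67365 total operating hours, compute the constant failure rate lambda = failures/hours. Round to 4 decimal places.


failures = 33
total_hours = 67365
lambda = 33 / 67365
lambda = 0.0005

0.0005


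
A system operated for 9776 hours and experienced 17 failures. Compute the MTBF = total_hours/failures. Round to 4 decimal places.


total_hours = 9776
failures = 17
MTBF = 9776 / 17
MTBF = 575.0588

575.0588


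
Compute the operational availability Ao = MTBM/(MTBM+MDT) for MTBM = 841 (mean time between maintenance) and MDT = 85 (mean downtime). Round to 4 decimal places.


MTBM = 841
MDT = 85
MTBM + MDT = 926
Ao = 841 / 926
Ao = 0.9082

0.9082


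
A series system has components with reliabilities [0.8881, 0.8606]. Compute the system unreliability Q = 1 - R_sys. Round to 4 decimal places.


Components: [0.8881, 0.8606]
After component 1: product = 0.8881
After component 2: product = 0.7643
R_sys = 0.7643
Q = 1 - 0.7643 = 0.2357

0.2357
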